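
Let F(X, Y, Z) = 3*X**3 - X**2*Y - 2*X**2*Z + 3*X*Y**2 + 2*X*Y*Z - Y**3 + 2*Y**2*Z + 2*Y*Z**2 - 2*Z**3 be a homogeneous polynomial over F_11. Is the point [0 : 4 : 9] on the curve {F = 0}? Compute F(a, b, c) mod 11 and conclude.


F(0,4,9) ≡ 8 (mod 11); P is NOT on the curve.

Evaluate F(0, 4, 9) term-by-term (mod 11).
  3*X**3 ↦ 3·0·1·1 = 0
  -X**2*Y ↦ -1·0·4·1 = 0
  -2*X**2*Z ↦ -2·0·1·9 = 0
  3*X*Y**2 ↦ 3·0·16·1 = 0
  2*X*Y*Z ↦ 2·0·4·9 = 0
  -Y**3 ↦ -1·1·64·1 = -64
  2*Y**2*Z ↦ 2·1·16·9 = 288
  2*Y*Z**2 ↦ 2·1·4·81 = 648
  -2*Z**3 ↦ -2·1·1·729 = -1458
Sum: F(0, 4, 9) = (0) + (0) + (0) + (0) + (0) + (-64) + (288) + (648) + (-1458) = -586.
Reducing mod 11: -586 ≡ 8 (mod 11).
Since F(a, b, c) ≡ 8 ≠ 0 (mod 11), P does NOT lie on the curve.


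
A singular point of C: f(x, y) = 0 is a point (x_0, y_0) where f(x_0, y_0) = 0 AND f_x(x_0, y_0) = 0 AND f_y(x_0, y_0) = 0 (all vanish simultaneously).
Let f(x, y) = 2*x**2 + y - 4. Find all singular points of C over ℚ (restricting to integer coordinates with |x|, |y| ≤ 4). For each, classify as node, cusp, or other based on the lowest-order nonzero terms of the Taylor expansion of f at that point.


No singular points in the scanned grid; C is smooth there.

Compute partial derivatives:
  f_x = 4*x.
  f_y = 1.
f_y = 1 is a nonzero constant, so f_y never vanishes: no point (x, y) can satisfy f = f_x = f_y = 0. In particular no (x, y) ∈ {−4, ..., 4}² is singular; the curve is smooth.


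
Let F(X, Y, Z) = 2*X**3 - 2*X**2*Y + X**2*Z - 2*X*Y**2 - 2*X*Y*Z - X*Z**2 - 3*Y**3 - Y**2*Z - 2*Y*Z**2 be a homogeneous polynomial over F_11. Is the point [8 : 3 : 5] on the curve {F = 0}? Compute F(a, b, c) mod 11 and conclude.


F(8,3,5) ≡ 1 (mod 11); P is NOT on the curve.

Evaluate F(8, 3, 5) term-by-term (mod 11).
  2*X**3 ↦ 2·512·1·1 = 1024
  -2*X**2*Y ↦ -2·64·3·1 = -384
  X**2*Z ↦ 1·64·1·5 = 320
  -2*X*Y**2 ↦ -2·8·9·1 = -144
  -2*X*Y*Z ↦ -2·8·3·5 = -240
  -X*Z**2 ↦ -1·8·1·25 = -200
  -3*Y**3 ↦ -3·1·27·1 = -81
  -Y**2*Z ↦ -1·1·9·5 = -45
  -2*Y*Z**2 ↦ -2·1·3·25 = -150
Sum: F(8, 3, 5) = (1024) + (-384) + (320) + (-144) + (-240) + (-200) + (-81) + (-45) + (-150) = 100.
Reducing mod 11: 100 ≡ 1 (mod 11).
Since F(a, b, c) ≡ 1 ≠ 0 (mod 11), P does NOT lie on the curve.


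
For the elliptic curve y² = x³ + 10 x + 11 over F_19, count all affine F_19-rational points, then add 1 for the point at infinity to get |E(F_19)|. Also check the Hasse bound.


Affine points = {(0, 7), (0, 12), (2, 1), (2, 18), (3, 7), (3, 12), (4, 1), (4, 18), (7, 5), (7, 14), (10, 3), (10, 16), (12, 4), (12, 15), (13, 1), (13, 18), (14, 8), (14, 11), (16, 7), (16, 12), (18, 0)}; affine count = 21; |E(F_19)| = 22.

Discriminant check: Δ ∝ 4a³ + 27b² = 4·10³ + 27·11² = 4·1000 + 27·121 ≡ 9 (mod 19). Nonzero ⇒ E is nonsingular.
For each x ∈ F_19, compute rhs = x³ + 10·x + 11 mod 19, then count y ∈ F_19 with y² ≡ rhs.
  x = 0: rhs = 11, matching y values: 7, 12 (2 points).
  x = 1: rhs = 3, matching y values: none (0 points).
  x = 2: rhs = 1, matching y values: 1, 18 (2 points).
  x = 3: rhs = 11, matching y values: 7, 12 (2 points).
  x = 4: rhs = 1, matching y values: 1, 18 (2 points).
  x = 5: rhs = 15, matching y values: none (0 points).
  x = 6: rhs = 2, matching y values: none (0 points).
  x = 7: rhs = 6, matching y values: 5, 14 (2 points).
  x = 8: rhs = 14, matching y values: none (0 points).
  x = 9: rhs = 13, matching y values: none (0 points).
  x = 10: rhs = 9, matching y values: 3, 16 (2 points).
  x = 11: rhs = 8, matching y values: none (0 points).
  x = 12: rhs = 16, matching y values: 4, 15 (2 points).
  x = 13: rhs = 1, matching y values: 1, 18 (2 points).
  x = 14: rhs = 7, matching y values: 8, 11 (2 points).
  x = 15: rhs = 2, matching y values: none (0 points).
  x = 16: rhs = 11, matching y values: 7, 12 (2 points).
  x = 17: rhs = 2, matching y values: none (0 points).
  x = 18: rhs = 0, matching y values: 0 (1 points).
Total affine count: 21.
Full point count |E(F_19)| = 21 + 1 = 22.
Hasse bound: |22 − (19+1)| = |2| = 2 ≤ 2√19 ≈ 8.7178 ✓.


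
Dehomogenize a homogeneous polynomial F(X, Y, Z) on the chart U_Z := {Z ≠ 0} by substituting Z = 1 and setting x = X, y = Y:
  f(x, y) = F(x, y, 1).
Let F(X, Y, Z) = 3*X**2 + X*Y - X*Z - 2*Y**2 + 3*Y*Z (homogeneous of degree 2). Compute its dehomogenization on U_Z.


f(x, y) = 3*x**2 + x*y - x - 2*y**2 + 3*y

On U_Z we set Z = 1. Each monomial c·X^i·Y^j·Z^k in F becomes c·x^i·y^j·1^k = c·x^i·y^j.
Substituting Z = 1: F(X, Y, 1) = 3*x**2 + x*y - x - 2*y**2 + 3*y.
Note: deg(f) ≤ deg(F) = 2; strict inequality happens when F is divisible by Z (lost terms).


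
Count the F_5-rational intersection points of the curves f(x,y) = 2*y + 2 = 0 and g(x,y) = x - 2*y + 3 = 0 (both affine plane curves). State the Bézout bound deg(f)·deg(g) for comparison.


Common zeros: {(0, 4)}; count = 1; Bézout bound = 1.

deg(f) = 1, deg(g) = 1, so Bézout bound = 1.
Scan x ∈ F_5. For each x, list the y ∈ F_5 with f(x, y) ≡ 0 and those with g(x, y) ≡ 0 (mod 5); the common zeros in that column are the intersection.
  x = 0: f ≡ 0 at y ∈ {4}; g ≡ 0 at y ∈ {4}; common: {4}.
  x = 1: f ≡ 0 at y ∈ {4}; g ≡ 0 at y ∈ {2}; common: ∅.
  x = 2: f ≡ 0 at y ∈ {4}; g ≡ 0 at y ∈ {0}; common: ∅.
  x = 3: f ≡ 0 at y ∈ {4}; g ≡ 0 at y ∈ {3}; common: ∅.
  x = 4: f ≡ 0 at y ∈ {4}; g ≡ 0 at y ∈ {1}; common: ∅.
Collecting: common zeros = {(0, 4)}, so the count is 1.
Comparison with the Bézout bound: 1 ≤ 1 = deg(f)·deg(g), as expected for curves with no common component (the bound is attained).


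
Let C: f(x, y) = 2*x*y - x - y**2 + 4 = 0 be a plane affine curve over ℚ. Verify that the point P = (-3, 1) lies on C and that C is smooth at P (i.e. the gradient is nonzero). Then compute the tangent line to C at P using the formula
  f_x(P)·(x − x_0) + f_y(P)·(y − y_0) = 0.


Tangent line at P: x - 8*y + 11 = 0.

Step 1: f(-3, 1) = 0, so P lies on C.
Step 2: partial derivatives
  f_x(x, y) = 2*y - 1, f_y(x, y) = 2*x - 2*y.
  f_x(P) = 1, f_y(P) = -8 (gradient nonzero, so P is smooth).
Step 3: tangent line at P: 1·(x − -3) + -8·(y − 1) = 0.
Expanding: x - 8*y + 11 = 0.


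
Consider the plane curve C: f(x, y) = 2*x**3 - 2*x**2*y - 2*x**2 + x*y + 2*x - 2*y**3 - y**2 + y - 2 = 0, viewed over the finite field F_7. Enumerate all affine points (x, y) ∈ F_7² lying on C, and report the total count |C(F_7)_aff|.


Affine F_7-points: {(1, 0), (1, 3), (2, 4), (4, 2), (4, 3), (4, 5), (5, 1), (5, 4), (5, 5), (6, 3)}; count = 10.

For each of the 49 pairs (x, y) ∈ F_7², evaluate f(x, y) mod 7. Record the zeros.
  x = 0: [0↦5, 1↦3, 2↦1, 3↦1, 4↦5, 5↦1, 6↦5]  zeros at y ∈ ∅
  x = 1: [0↦0, 1↦4, 2↦1, 3↦0, 4↦3, 5↦5, 6↦1]  zeros at y ∈ {0, 3}
  x = 2: [0↦3, 1↦2, 2↦1, 3↦2, 4↦0, 5↦4, 6↦2]  zeros at y ∈ {4}
  x = 3: [0↦5, 1↦2, 2↦6, 3↦5, 4↦1, 5↦3, 6↦6]  zeros at y ∈ ∅
  x = 4: [0↦4, 1↦2, 2↦0, 3↦0, 4↦4, 5↦0, 6↦4]  zeros at y ∈ {2, 3, 5}
  x = 5: [0↦5, 1↦0, 2↦2, 3↦6, 4↦0, 5↦0, 6↦1]  zeros at y ∈ {1, 4, 5}
  x = 6: [0↦6, 1↦1, 2↦3, 3↦0, 4↦1, 5↦1, 6↦2]  zeros at y ∈ {3}
Collecting zeros: affine points = {(1, 0), (1, 3), (2, 4), (4, 2), (4, 3), (4, 5), (5, 1), (5, 4), (5, 5), (6, 3)}.
Total count |C(F_7)_aff| = 10.


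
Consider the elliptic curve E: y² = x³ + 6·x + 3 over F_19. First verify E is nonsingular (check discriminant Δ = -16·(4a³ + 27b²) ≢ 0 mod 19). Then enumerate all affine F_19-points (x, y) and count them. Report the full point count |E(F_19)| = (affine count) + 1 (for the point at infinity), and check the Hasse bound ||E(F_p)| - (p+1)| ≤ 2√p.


Affine points = {(2, 2), (2, 17), (5, 5), (5, 14), (9, 8), (9, 11), (12, 6), (12, 13), (13, 6), (13, 13), (14, 0)}; affine count = 11; |E(F_19)| = 12.

Discriminant check: Δ ∝ 4a³ + 27b² = 4·6³ + 27·3² = 4·216 + 27·9 ≡ 5 (mod 19). Nonzero ⇒ E is nonsingular.
For each x ∈ F_19, compute rhs = x³ + 6·x + 3 mod 19, then count y ∈ F_19 with y² ≡ rhs.
  x = 0: rhs = 3, matching y values: none (0 points).
  x = 1: rhs = 10, matching y values: none (0 points).
  x = 2: rhs = 4, matching y values: 2, 17 (2 points).
  x = 3: rhs = 10, matching y values: none (0 points).
  x = 4: rhs = 15, matching y values: none (0 points).
  x = 5: rhs = 6, matching y values: 5, 14 (2 points).
  x = 6: rhs = 8, matching y values: none (0 points).
  x = 7: rhs = 8, matching y values: none (0 points).
  x = 8: rhs = 12, matching y values: none (0 points).
  x = 9: rhs = 7, matching y values: 8, 11 (2 points).
  x = 10: rhs = 18, matching y values: none (0 points).
  x = 11: rhs = 13, matching y values: none (0 points).
  x = 12: rhs = 17, matching y values: 6, 13 (2 points).
  x = 13: rhs = 17, matching y values: 6, 13 (2 points).
  x = 14: rhs = 0, matching y values: 0 (1 points).
  x = 15: rhs = 10, matching y values: none (0 points).
  x = 16: rhs = 15, matching y values: none (0 points).
  x = 17: rhs = 2, matching y values: none (0 points).
  x = 18: rhs = 15, matching y values: none (0 points).
Total affine count: 11.
Full point count |E(F_19)| = 11 + 1 = 12.
Hasse bound: |12 − (19+1)| = |-8| = 8 ≤ 2√19 ≈ 8.7178 ✓.


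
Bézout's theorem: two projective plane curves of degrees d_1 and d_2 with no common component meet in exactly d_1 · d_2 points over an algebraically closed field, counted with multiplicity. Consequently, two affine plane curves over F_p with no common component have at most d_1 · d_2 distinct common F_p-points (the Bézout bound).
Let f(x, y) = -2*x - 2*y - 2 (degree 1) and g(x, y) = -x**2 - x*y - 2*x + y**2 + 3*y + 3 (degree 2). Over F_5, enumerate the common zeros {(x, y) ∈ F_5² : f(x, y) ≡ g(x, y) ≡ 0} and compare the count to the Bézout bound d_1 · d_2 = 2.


Common zeros: {(1, 3)}; count = 1; Bézout bound = 2.

deg(f) = 1, deg(g) = 2, so Bézout bound = 2.
Scan x ∈ F_5. For each x, list the y ∈ F_5 with f(x, y) ≡ 0 and those with g(x, y) ≡ 0 (mod 5); the common zeros in that column are the intersection.
  x = 0: f ≡ 0 at y ∈ {4}; g ≡ 0 at y ∈ ∅; common: ∅.
  x = 1: f ≡ 0 at y ∈ {3}; g ≡ 0 at y ∈ {0, 3}; common: {3}.
  x = 2: f ≡ 0 at y ∈ {2}; g ≡ 0 at y ∈ {0, 4}; common: ∅.
  x = 3: f ≡ 0 at y ∈ {1}; g ≡ 0 at y ∈ ∅; common: ∅.
  x = 4: f ≡ 0 at y ∈ {0}; g ≡ 0 at y ∈ {3}; common: ∅.
Collecting: common zeros = {(1, 3)}, so the count is 1.
Comparison with the Bézout bound: 1 ≤ 2 = deg(f)·deg(g), as expected for curves with no common component (the affine F_5-count falls short of the bound because intersections may lie at infinity, over extension fields, or carry multiplicity).


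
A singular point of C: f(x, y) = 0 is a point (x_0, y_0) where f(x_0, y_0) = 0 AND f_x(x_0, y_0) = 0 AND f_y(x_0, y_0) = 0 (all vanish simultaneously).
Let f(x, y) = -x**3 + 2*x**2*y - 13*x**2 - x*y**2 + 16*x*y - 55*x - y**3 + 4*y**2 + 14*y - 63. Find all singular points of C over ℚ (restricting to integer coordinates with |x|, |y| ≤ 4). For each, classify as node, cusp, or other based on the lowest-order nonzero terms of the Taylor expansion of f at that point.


Singular points: {(-3, 2)}; classification: cusp.

Compute partial derivatives:
  f_x = -3*x**2 + 4*x*y - 26*x - y**2 + 16*y - 55.
  f_y = 2*x**2 - 2*x*y + 16*x - 3*y**2 + 8*y + 14.
Scan x_0 ∈ {−4, ..., 4}. For each x_0, f_y(x_0, y) is a polynomial in y; find its integer roots y ∈ {−4, ..., 4}, then test f_x and f at those candidates.
  x = -4: f_y(-4, y) = -3*y**2 + 16*y - 18; no integer root y with |y| ≤ 4.
  x = -3: f_y(-3, y) = -3*y**2 + 14*y - 16; vanishes at y ∈ {2}. (-3, 2): f_x = 0, f = 0 — SINGULAR.
  x = -2: f_y(-2, y) = -3*y**2 + 12*y - 10; no integer root y with |y| ≤ 4.
  x = -1: f_y(-1, y) = -3*y**2 + 10*y; vanishes at y ∈ {0}. (-1, 0): f_x = -32 ≠ 0.
  x = 0: f_y(0, y) = -3*y**2 + 8*y + 14; no integer root y with |y| ≤ 4.
  x = 1: f_y(1, y) = -3*y**2 + 6*y + 32; no integer root y with |y| ≤ 4.
  x = 2: f_y(2, y) = -3*y**2 + 4*y + 54; no integer root y with |y| ≤ 4.
  x = 3: f_y(3, y) = -3*y**2 + 2*y + 80; no integer root y with |y| ≤ 4.
  x = 4: f_y(4, y) = 110 - 3*y**2; no integer root y with |y| ≤ 4.
Only singular point on the grid: (-3, 2).
Classify: substitute x = -3 + u, y = 2 + v and expand: f = -u**3 + 2*u**2*v - u*v**2 - v**3 + v**2.
No constant or linear terms (consistent with a singular point). Quadratic part: v**2. Cubic part: -u**3 + 2*u**2*v - u*v**2 - v**3.
The quadratic part v**2 is a perfect square, so there is a single (double) tangent line v = 0, i.e. y = 2. Restricting the cubic part to that line (v = 0) leaves -u**3 ≠ 0, so f is not divisible by v and the branch is v² ≈ u**3 to lowest order — this is a cusp.
Classification: cusp.


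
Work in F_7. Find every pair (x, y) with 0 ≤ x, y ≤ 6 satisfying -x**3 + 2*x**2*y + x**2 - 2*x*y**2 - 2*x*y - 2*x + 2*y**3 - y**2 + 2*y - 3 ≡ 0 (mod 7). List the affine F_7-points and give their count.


Affine F_7-points: {(0, 1), (1, 3), (5, 4), (5, 6)}; count = 4.

For each of the 49 pairs (x, y) ∈ F_7², evaluate f(x, y) mod 7. Record the zeros.
  x = 0: [0↦4, 1↦0, 2↦6, 3↦6, 4↦5, 5↦1, 6↦6]  zeros at y ∈ {1}
  x = 1: [0↦2, 1↦3, 2↦3, 3↦0, 4↦6, 5↦5, 6↦2]  zeros at y ∈ {3}
  x = 2: [0↦3, 1↦6, 2↦4, 3↦2, 4↦5, 5↦4, 6↦4]  zeros at y ∈ ∅
  x = 3: [0↦1, 1↦3, 2↦3, 3↦6, 4↦3, 5↦6, 6↦6]  zeros at y ∈ ∅
  x = 4: [0↦4, 1↦2, 2↦1, 3↦6, 4↦1, 5↦5, 6↦2]  zeros at y ∈ ∅
  x = 5: [0↦6, 1↦4, 2↦6, 3↦3, 4↦0, 5↦2, 6↦0]  zeros at y ∈ {4, 6}
  x = 6: [0↦1, 1↦3, 2↦5, 3↦5, 4↦1, 5↦5, 6↦1]  zeros at y ∈ ∅
Collecting zeros: affine points = {(0, 1), (1, 3), (5, 4), (5, 6)}.
Total count |C(F_7)_aff| = 4.


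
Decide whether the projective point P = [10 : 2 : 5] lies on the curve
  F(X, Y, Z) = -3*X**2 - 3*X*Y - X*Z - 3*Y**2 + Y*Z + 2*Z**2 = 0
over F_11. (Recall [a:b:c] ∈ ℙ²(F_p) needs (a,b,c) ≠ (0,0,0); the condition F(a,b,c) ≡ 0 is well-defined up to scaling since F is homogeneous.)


F(10,2,5) ≡ 1 (mod 11); P is NOT on the curve.

Evaluate F(10, 2, 5) term-by-term (mod 11).
  -3*X**2 ↦ -3·100·1·1 = -300
  -3*X*Y ↦ -3·10·2·1 = -60
  -X*Z ↦ -1·10·1·5 = -50
  -3*Y**2 ↦ -3·1·4·1 = -12
  Y*Z ↦ 1·1·2·5 = 10
  2*Z**2 ↦ 2·1·1·25 = 50
Sum: F(10, 2, 5) = (-300) + (-60) + (-50) + (-12) + (10) + (50) = -362.
Reducing mod 11: -362 ≡ 1 (mod 11).
Since F(a, b, c) ≡ 1 ≠ 0 (mod 11), P does NOT lie on the curve.


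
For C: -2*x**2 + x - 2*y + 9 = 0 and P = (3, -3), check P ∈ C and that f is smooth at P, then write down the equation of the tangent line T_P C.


Tangent line at P: -11*x - 2*y + 27 = 0.

Step 1: f(3, -3) = 0, so P lies on C.
Step 2: partial derivatives
  f_x(x, y) = 1 - 4*x, f_y(x, y) = -2.
  f_x(P) = -11, f_y(P) = -2 (gradient nonzero, so P is smooth).
Step 3: tangent line at P: -11·(x − 3) + -2·(y − -3) = 0.
Expanding: -11*x - 2*y + 27 = 0.


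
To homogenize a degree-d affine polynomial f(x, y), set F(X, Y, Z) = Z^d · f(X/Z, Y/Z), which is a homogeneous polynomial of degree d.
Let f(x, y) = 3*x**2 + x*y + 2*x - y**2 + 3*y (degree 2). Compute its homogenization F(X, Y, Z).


F(X, Y, Z) = 3*X**2 + X*Y + 2*X*Z - Y**2 + 3*Y*Z

deg(f) = 2.
Substitute x = X/Z, y = Y/Z into f, then multiply by Z^2.
  monomial 3·x^2·y^0 ↦ 3·X^2·Y^0·Z^0.
  monomial 1·x^1·y^1 ↦ 1·X^1·Y^1·Z^0.
  monomial 2·x^1·y^0 ↦ 2·X^1·Y^0·Z^1.
  monomial -1·x^0·y^2 ↦ -1·X^0·Y^2·Z^0.
  monomial 3·x^0·y^1 ↦ 3·X^0·Y^1·Z^1.
Collecting: F(X, Y, Z) = 3*X**2 + X*Y + 2*X*Z - Y**2 + 3*Y*Z.


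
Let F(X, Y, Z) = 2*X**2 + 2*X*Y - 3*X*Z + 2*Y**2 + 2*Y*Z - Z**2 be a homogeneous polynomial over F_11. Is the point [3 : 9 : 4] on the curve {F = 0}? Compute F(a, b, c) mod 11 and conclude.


F(3,9,4) ≡ 1 (mod 11); P is NOT on the curve.

Evaluate F(3, 9, 4) term-by-term (mod 11).
  2*X**2 ↦ 2·9·1·1 = 18
  2*X*Y ↦ 2·3·9·1 = 54
  -3*X*Z ↦ -3·3·1·4 = -36
  2*Y**2 ↦ 2·1·81·1 = 162
  2*Y*Z ↦ 2·1·9·4 = 72
  -Z**2 ↦ -1·1·1·16 = -16
Sum: F(3, 9, 4) = (18) + (54) + (-36) + (162) + (72) + (-16) = 254.
Reducing mod 11: 254 ≡ 1 (mod 11).
Since F(a, b, c) ≡ 1 ≠ 0 (mod 11), P does NOT lie on the curve.


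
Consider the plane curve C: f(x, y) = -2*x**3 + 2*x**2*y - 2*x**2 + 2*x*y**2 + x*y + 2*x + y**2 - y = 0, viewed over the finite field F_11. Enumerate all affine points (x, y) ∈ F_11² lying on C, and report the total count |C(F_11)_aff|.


Affine F_11-points: {(0, 0), (0, 1), (3, 0), (3, 5), (4, 4), (4, 8), (5, 7), (6, 2), (6, 9), (7, 0), (7, 7), (8, 6), (8, 10), (10, 3), (10, 8)}; count = 15.

For each of the 121 pairs (x, y) ∈ F_11², evaluate f(x, y) mod 11. Record the zeros.
  x = 0: [0↦0, 1↦0, 2↦2, 3↦6, 4↦1, 5↦9, 6↦8, 7↦9, 8↦1, 9↦6, 10↦2]  zeros at y ∈ {0, 1}
  x = 1: [0↦9, 1↦3, 2↦3, 3↦9, 4↦10, 5↦6, 6↦8, 7↦5, 8↦8, 9↦6, 10↦10]  zeros at y ∈ ∅
  x = 2: [0↦2, 1↦5, 2↦7, 3↦8, 4↦8, 5↦7, 6↦5, 7↦2, 8↦9, 9↦4, 10↦9]  zeros at y ∈ ∅
  x = 3: [0↦0, 1↦5, 2↦2, 3↦2, 4↦5, 5↦0, 6↦9, 7↦10, 8↦3, 9↦10, 10↦9]  zeros at y ∈ {0, 5}
  x = 4: [0↦2, 1↦2, 2↦9, 3↦1, 4↦0, 5↦6, 6↦8, 7↦6, 8↦0, 9↦1, 10↦9]  zeros at y ∈ {4, 8}
  x = 5: [0↦7, 1↦6, 2↦5, 3↦4, 4↦3, 5↦2, 6↦1, 7↦0, 8↦10, 9↦9, 10↦8]  zeros at y ∈ {7}
  x = 6: [0↦3, 1↦5, 2↦0, 3↦10, 4↦2, 5↦9, 6↦9, 7↦2, 8↦10, 9↦0, 10↦5]  zeros at y ∈ {2, 9}
  x = 7: [0↦0, 1↦9, 2↦4, 3↦7, 4↦7, 5↦4, 6↦9, 7↦0, 8↦10, 9↦6, 10↦10]  zeros at y ∈ {0, 7}
  x = 8: [0↦8, 1↦6, 2↦5, 3↦5, 4↦6, 5↦8, 6↦0, 7↦4, 8↦9, 9↦4, 10↦0]  zeros at y ∈ {6, 10}
  x = 9: [0↦4, 1↦6, 2↦2, 3↦3, 4↦9, 5↦9, 6↦3, 7↦2, 8↦6, 9↦4, 10↦7]  zeros at y ∈ ∅
  x = 10: [0↦9, 1↦8, 2↦5, 3↦0, 4↦4, 5↦6, 6↦6, 7↦4, 8↦0, 9↦5, 10↦8]  zeros at y ∈ {3, 8}
Collecting zeros: affine points = {(0, 0), (0, 1), (3, 0), (3, 5), (4, 4), (4, 8), (5, 7), (6, 2), (6, 9), (7, 0), (7, 7), (8, 6), (8, 10), (10, 3), (10, 8)}.
Total count |C(F_11)_aff| = 15.


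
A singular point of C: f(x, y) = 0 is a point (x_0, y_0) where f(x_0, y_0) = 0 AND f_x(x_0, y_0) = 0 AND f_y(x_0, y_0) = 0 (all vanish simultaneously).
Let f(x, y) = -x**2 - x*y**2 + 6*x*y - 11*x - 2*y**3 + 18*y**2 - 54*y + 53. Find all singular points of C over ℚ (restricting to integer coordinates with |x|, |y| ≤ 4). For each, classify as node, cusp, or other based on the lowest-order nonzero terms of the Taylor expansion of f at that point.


Singular points: {(-1, 3)}; classification: node.

Compute partial derivatives:
  f_x = -2*x - y**2 + 6*y - 11.
  f_y = -2*x*y + 6*x - 6*y**2 + 36*y - 54.
Scan x_0 ∈ {−4, ..., 4}. For each x_0, f_y(x_0, y) is a polynomial in y; find its integer roots y ∈ {−4, ..., 4}, then test f_x and f at those candidates.
  x = -4: f_y(-4, y) = -6*y**2 + 44*y - 78; vanishes at y ∈ {3}. (-4, 3): f_x = 6 ≠ 0.
  x = -3: f_y(-3, y) = -6*y**2 + 42*y - 72; vanishes at y ∈ {3, 4}. (-3, 3): f_x = 4 ≠ 0; (-3, 4): f_x = 3 ≠ 0.
  x = -2: f_y(-2, y) = -6*y**2 + 40*y - 66; vanishes at y ∈ {3}. (-2, 3): f_x = 2 ≠ 0.
  x = -1: f_y(-1, y) = -6*y**2 + 38*y - 60; vanishes at y ∈ {3}. (-1, 3): f_x = 0, f = 0 — SINGULAR.
  x = 0: f_y(0, y) = -6*y**2 + 36*y - 54; vanishes at y ∈ {3}. (0, 3): f_x = -2 ≠ 0.
  x = 1: f_y(1, y) = -6*y**2 + 34*y - 48; vanishes at y ∈ {3}. (1, 3): f_x = -4 ≠ 0.
  x = 2: f_y(2, y) = -6*y**2 + 32*y - 42; vanishes at y ∈ {3}. (2, 3): f_x = -6 ≠ 0.
  x = 3: f_y(3, y) = -6*y**2 + 30*y - 36; vanishes at y ∈ {2, 3}. (3, 2): f_x = -9 ≠ 0; (3, 3): f_x = -8 ≠ 0.
  x = 4: f_y(4, y) = -6*y**2 + 28*y - 30; vanishes at y ∈ {3}. (4, 3): f_x = -10 ≠ 0.
Only singular point on the grid: (-1, 3).
Classify: substitute x = -1 + u, y = 3 + v and expand: f = -u**2 - u*v**2 - 2*v**3 + v**2.
No constant or linear terms (consistent with a singular point). Quadratic part: -u**2 + v**2. Cubic part: -u*v**2 - 2*v**3.
The quadratic part v**2 - u**2 = (v − u)(v + u) splits into two distinct linear factors, so there are two distinct tangent lines y − 3 = ±(x − -1) — this is a node (ordinary double point).
Classification: node.


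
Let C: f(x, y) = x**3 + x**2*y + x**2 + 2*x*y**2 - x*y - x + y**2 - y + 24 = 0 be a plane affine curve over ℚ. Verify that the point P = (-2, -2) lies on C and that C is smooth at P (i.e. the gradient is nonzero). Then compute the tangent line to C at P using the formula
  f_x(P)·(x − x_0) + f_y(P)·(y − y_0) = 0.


Tangent line at P: 25*x + 17*y + 84 = 0.

Step 1: f(-2, -2) = 0, so P lies on C.
Step 2: partial derivatives
  f_x(x, y) = 3*x**2 + 2*x*y + 2*x + 2*y**2 - y - 1, f_y(x, y) = x**2 + 4*x*y - x + 2*y - 1.
  f_x(P) = 25, f_y(P) = 17 (gradient nonzero, so P is smooth).
Step 3: tangent line at P: 25·(x − -2) + 17·(y − -2) = 0.
Expanding: 25*x + 17*y + 84 = 0.


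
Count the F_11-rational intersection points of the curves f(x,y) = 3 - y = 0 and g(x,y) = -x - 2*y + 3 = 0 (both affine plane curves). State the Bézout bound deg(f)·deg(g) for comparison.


Common zeros: {(8, 3)}; count = 1; Bézout bound = 1.

deg(f) = 1, deg(g) = 1, so Bézout bound = 1.
Scan x ∈ F_11. For each x, list the y ∈ F_11 with f(x, y) ≡ 0 and those with g(x, y) ≡ 0 (mod 11); the common zeros in that column are the intersection.
  x = 0: f ≡ 0 at y ∈ {3}; g ≡ 0 at y ∈ {7}; common: ∅.
  x = 1: f ≡ 0 at y ∈ {3}; g ≡ 0 at y ∈ {1}; common: ∅.
  x = 2: f ≡ 0 at y ∈ {3}; g ≡ 0 at y ∈ {6}; common: ∅.
  x = 3: f ≡ 0 at y ∈ {3}; g ≡ 0 at y ∈ {0}; common: ∅.
  x = 4: f ≡ 0 at y ∈ {3}; g ≡ 0 at y ∈ {5}; common: ∅.
  x = 5: f ≡ 0 at y ∈ {3}; g ≡ 0 at y ∈ {10}; common: ∅.
  x = 6: f ≡ 0 at y ∈ {3}; g ≡ 0 at y ∈ {4}; common: ∅.
  x = 7: f ≡ 0 at y ∈ {3}; g ≡ 0 at y ∈ {9}; common: ∅.
  x = 8: f ≡ 0 at y ∈ {3}; g ≡ 0 at y ∈ {3}; common: {3}.
  x = 9: f ≡ 0 at y ∈ {3}; g ≡ 0 at y ∈ {8}; common: ∅.
  x = 10: f ≡ 0 at y ∈ {3}; g ≡ 0 at y ∈ {2}; common: ∅.
Collecting: common zeros = {(8, 3)}, so the count is 1.
Comparison with the Bézout bound: 1 ≤ 1 = deg(f)·deg(g), as expected for curves with no common component (the bound is attained).


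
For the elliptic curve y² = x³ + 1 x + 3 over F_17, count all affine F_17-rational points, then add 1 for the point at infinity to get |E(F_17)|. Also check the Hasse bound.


Affine points = {(2, 8), (2, 9), (3, 4), (3, 13), (6, 2), (6, 15), (7, 8), (7, 9), (8, 8), (8, 9), (11, 6), (11, 11), (12, 3), (12, 14), (16, 1), (16, 16)}; affine count = 16; |E(F_17)| = 17.

Discriminant check: Δ ∝ 4a³ + 27b² = 4·1³ + 27·3² = 4·1 + 27·9 ≡ 9 (mod 17). Nonzero ⇒ E is nonsingular.
For each x ∈ F_17, compute rhs = x³ + 1·x + 3 mod 17, then count y ∈ F_17 with y² ≡ rhs.
  x = 0: rhs = 3, matching y values: none (0 points).
  x = 1: rhs = 5, matching y values: none (0 points).
  x = 2: rhs = 13, matching y values: 8, 9 (2 points).
  x = 3: rhs = 16, matching y values: 4, 13 (2 points).
  x = 4: rhs = 3, matching y values: none (0 points).
  x = 5: rhs = 14, matching y values: none (0 points).
  x = 6: rhs = 4, matching y values: 2, 15 (2 points).
  x = 7: rhs = 13, matching y values: 8, 9 (2 points).
  x = 8: rhs = 13, matching y values: 8, 9 (2 points).
  x = 9: rhs = 10, matching y values: none (0 points).
  x = 10: rhs = 10, matching y values: none (0 points).
  x = 11: rhs = 2, matching y values: 6, 11 (2 points).
  x = 12: rhs = 9, matching y values: 3, 14 (2 points).
  x = 13: rhs = 3, matching y values: none (0 points).
  x = 14: rhs = 7, matching y values: none (0 points).
  x = 15: rhs = 10, matching y values: none (0 points).
  x = 16: rhs = 1, matching y values: 1, 16 (2 points).
Total affine count: 16.
Full point count |E(F_17)| = 16 + 1 = 17.
Hasse bound: |17 − (17+1)| = |-1| = 1 ≤ 2√17 ≈ 8.2462 ✓.


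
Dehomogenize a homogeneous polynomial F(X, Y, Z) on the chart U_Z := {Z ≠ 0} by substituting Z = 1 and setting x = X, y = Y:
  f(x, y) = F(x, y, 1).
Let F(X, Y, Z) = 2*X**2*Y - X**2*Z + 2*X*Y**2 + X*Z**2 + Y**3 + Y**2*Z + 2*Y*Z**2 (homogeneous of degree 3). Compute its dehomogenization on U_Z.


f(x, y) = 2*x**2*y - x**2 + 2*x*y**2 + x + y**3 + y**2 + 2*y

On U_Z we set Z = 1. Each monomial c·X^i·Y^j·Z^k in F becomes c·x^i·y^j·1^k = c·x^i·y^j.
Substituting Z = 1: F(X, Y, 1) = 2*x**2*y - x**2 + 2*x*y**2 + x + y**3 + y**2 + 2*y.
Note: deg(f) ≤ deg(F) = 3; strict inequality happens when F is divisible by Z (lost terms).


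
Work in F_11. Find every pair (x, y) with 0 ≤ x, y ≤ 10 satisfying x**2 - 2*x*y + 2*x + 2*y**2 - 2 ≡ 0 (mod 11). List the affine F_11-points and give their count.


Affine F_11-points: {(0, 1), (0, 10), (2, 4), (2, 9), (3, 5), (3, 9), (4, 0), (4, 4), (5, 0), (5, 5), (7, 8), (7, 10)}; count = 12.

For each of the 121 pairs (x, y) ∈ F_11², evaluate f(x, y) mod 11. Record the zeros.
  x = 0: [0↦9, 1↦0, 2↦6, 3↦5, 4↦8, 5↦4, 6↦4, 7↦8, 8↦5, 9↦6, 10↦0]  zeros at y ∈ {1, 10}
  x = 1: [0↦1, 1↦1, 2↦5, 3↦2, 4↦3, 5↦8, 6↦6, 7↦8, 8↦3, 9↦2, 10↦5]  zeros at y ∈ ∅
  x = 2: [0↦6, 1↦4, 2↦6, 3↦1, 4↦0, 5↦3, 6↦10, 7↦10, 8↦3, 9↦0, 10↦1]  zeros at y ∈ {4, 9}
  x = 3: [0↦2, 1↦9, 2↦9, 3↦2, 4↦10, 5↦0, 6↦5, 7↦3, 8↦5, 9↦0, 10↦10]  zeros at y ∈ {5, 9}
  x = 4: [0↦0, 1↦5, 2↦3, 3↦5, 4↦0, 5↦10, 6↦2, 7↦9, 8↦9, 9↦2, 10↦10]  zeros at y ∈ {0, 4}
  x = 5: [0↦0, 1↦3, 2↦10, 3↦10, 4↦3, 5↦0, 6↦1, 7↦6, 8↦4, 9↦6, 10↦1]  zeros at y ∈ {0, 5}
  x = 6: [0↦2, 1↦3, 2↦8, 3↦6, 4↦8, 5↦3, 6↦2, 7↦5, 8↦1, 9↦1, 10↦5]  zeros at y ∈ ∅
  x = 7: [0↦6, 1↦5, 2↦8, 3↦4, 4↦4, 5↦8, 6↦5, 7↦6, 8↦0, 9↦9, 10↦0]  zeros at y ∈ {8, 10}
  x = 8: [0↦1, 1↦9, 2↦10, 3↦4, 4↦2, 5↦4, 6↦10, 7↦9, 8↦1, 9↦8, 10↦8]  zeros at y ∈ ∅
  x = 9: [0↦9, 1↦4, 2↦3, 3↦6, 4↦2, 5↦2, 6↦6, 7↦3, 8↦4, 9↦9, 10↦7]  zeros at y ∈ ∅
  x = 10: [0↦8, 1↦1, 2↦9, 3↦10, 4↦4, 5↦2, 6↦4, 7↦10, 8↦9, 9↦1, 10↦8]  zeros at y ∈ ∅
Collecting zeros: affine points = {(0, 1), (0, 10), (2, 4), (2, 9), (3, 5), (3, 9), (4, 0), (4, 4), (5, 0), (5, 5), (7, 8), (7, 10)}.
Total count |C(F_11)_aff| = 12.


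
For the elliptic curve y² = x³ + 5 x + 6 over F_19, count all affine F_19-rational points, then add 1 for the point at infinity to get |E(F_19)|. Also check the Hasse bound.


Affine points = {(0, 5), (0, 14), (2, 9), (2, 10), (5, 2), (5, 17), (6, 9), (6, 10), (7, 2), (7, 17), (8, 8), (8, 11), (9, 1), (9, 18), (10, 7), (10, 12), (11, 9), (11, 10), (13, 8), (13, 11), (15, 6), (15, 13), (17, 8), (17, 11), (18, 0)}; affine count = 25; |E(F_19)| = 26.

Discriminant check: Δ ∝ 4a³ + 27b² = 4·5³ + 27·6² = 4·125 + 27·36 ≡ 9 (mod 19). Nonzero ⇒ E is nonsingular.
For each x ∈ F_19, compute rhs = x³ + 5·x + 6 mod 19, then count y ∈ F_19 with y² ≡ rhs.
  x = 0: rhs = 6, matching y values: 5, 14 (2 points).
  x = 1: rhs = 12, matching y values: none (0 points).
  x = 2: rhs = 5, matching y values: 9, 10 (2 points).
  x = 3: rhs = 10, matching y values: none (0 points).
  x = 4: rhs = 14, matching y values: none (0 points).
  x = 5: rhs = 4, matching y values: 2, 17 (2 points).
  x = 6: rhs = 5, matching y values: 9, 10 (2 points).
  x = 7: rhs = 4, matching y values: 2, 17 (2 points).
  x = 8: rhs = 7, matching y values: 8, 11 (2 points).
  x = 9: rhs = 1, matching y values: 1, 18 (2 points).
  x = 10: rhs = 11, matching y values: 7, 12 (2 points).
  x = 11: rhs = 5, matching y values: 9, 10 (2 points).
  x = 12: rhs = 8, matching y values: none (0 points).
  x = 13: rhs = 7, matching y values: 8, 11 (2 points).
  x = 14: rhs = 8, matching y values: none (0 points).
  x = 15: rhs = 17, matching y values: 6, 13 (2 points).
  x = 16: rhs = 2, matching y values: none (0 points).
  x = 17: rhs = 7, matching y values: 8, 11 (2 points).
  x = 18: rhs = 0, matching y values: 0 (1 points).
Total affine count: 25.
Full point count |E(F_19)| = 25 + 1 = 26.
Hasse bound: |26 − (19+1)| = |6| = 6 ≤ 2√19 ≈ 8.7178 ✓.


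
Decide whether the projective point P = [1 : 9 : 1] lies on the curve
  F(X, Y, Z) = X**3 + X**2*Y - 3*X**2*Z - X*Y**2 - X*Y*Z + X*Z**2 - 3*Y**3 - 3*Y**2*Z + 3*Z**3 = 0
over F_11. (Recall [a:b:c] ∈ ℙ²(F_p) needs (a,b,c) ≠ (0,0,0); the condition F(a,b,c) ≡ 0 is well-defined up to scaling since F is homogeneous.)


F(1,9,1) ≡ 10 (mod 11); P is NOT on the curve.

Evaluate F(1, 9, 1) term-by-term (mod 11).
  X**3 ↦ 1·1·1·1 = 1
  X**2*Y ↦ 1·1·9·1 = 9
  -3*X**2*Z ↦ -3·1·1·1 = -3
  -X*Y**2 ↦ -1·1·81·1 = -81
  -X*Y*Z ↦ -1·1·9·1 = -9
  X*Z**2 ↦ 1·1·1·1 = 1
  -3*Y**3 ↦ -3·1·729·1 = -2187
  -3*Y**2*Z ↦ -3·1·81·1 = -243
  3*Z**3 ↦ 3·1·1·1 = 3
Sum: F(1, 9, 1) = (1) + (9) + (-3) + (-81) + (-9) + (1) + (-2187) + (-243) + (3) = -2509.
Reducing mod 11: -2509 ≡ 10 (mod 11).
Since F(a, b, c) ≡ 10 ≠ 0 (mod 11), P does NOT lie on the curve.


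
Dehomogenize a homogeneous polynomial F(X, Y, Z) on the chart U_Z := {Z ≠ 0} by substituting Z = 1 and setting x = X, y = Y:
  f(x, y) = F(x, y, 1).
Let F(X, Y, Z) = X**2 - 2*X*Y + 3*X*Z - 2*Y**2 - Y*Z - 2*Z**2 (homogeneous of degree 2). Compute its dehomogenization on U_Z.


f(x, y) = x**2 - 2*x*y + 3*x - 2*y**2 - y - 2

On U_Z we set Z = 1. Each monomial c·X^i·Y^j·Z^k in F becomes c·x^i·y^j·1^k = c·x^i·y^j.
Substituting Z = 1: F(X, Y, 1) = x**2 - 2*x*y + 3*x - 2*y**2 - y - 2.
Note: deg(f) ≤ deg(F) = 2; strict inequality happens when F is divisible by Z (lost terms).


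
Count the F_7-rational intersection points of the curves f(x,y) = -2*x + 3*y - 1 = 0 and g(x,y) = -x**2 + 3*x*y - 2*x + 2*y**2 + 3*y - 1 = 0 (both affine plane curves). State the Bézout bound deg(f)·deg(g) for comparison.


Common zeros: ∅; count = 0; Bézout bound = 2.

deg(f) = 1, deg(g) = 2, so Bézout bound = 2.
Scan x ∈ F_7. For each x, list the y ∈ F_7 with f(x, y) ≡ 0 and those with g(x, y) ≡ 0 (mod 7); the common zeros in that column are the intersection.
  x = 0: f ≡ 0 at y ∈ {5}; g ≡ 0 at y ∈ ∅; common: ∅.
  x = 1: f ≡ 0 at y ∈ {1}; g ≡ 0 at y ∈ ∅; common: ∅.
  x = 2: f ≡ 0 at y ∈ {4}; g ≡ 0 at y ∈ ∅; common: ∅.
  x = 3: f ≡ 0 at y ∈ {0}; g ≡ 0 at y ∈ ∅; common: ∅.
  x = 4: f ≡ 0 at y ∈ {3}; g ≡ 0 at y ∈ ∅; common: ∅.
  x = 5: f ≡ 0 at y ∈ {6}; g ≡ 0 at y ∈ ∅; common: ∅.
  x = 6: f ≡ 0 at y ∈ {2}; g ≡ 0 at y ∈ {0}; common: ∅.
Collecting: common zeros = ∅, so the count is 0.
Comparison with the Bézout bound: 0 ≤ 2 = deg(f)·deg(g), as expected for curves with no common component (the affine F_7-count falls short of the bound because intersections may lie at infinity, over extension fields, or carry multiplicity).


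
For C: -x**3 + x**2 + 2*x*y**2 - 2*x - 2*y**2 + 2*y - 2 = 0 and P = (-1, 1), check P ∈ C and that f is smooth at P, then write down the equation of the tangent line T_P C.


Tangent line at P: -5*x - 6*y + 1 = 0.

Step 1: f(-1, 1) = 0, so P lies on C.
Step 2: partial derivatives
  f_x(x, y) = -3*x**2 + 2*x + 2*y**2 - 2, f_y(x, y) = 4*x*y - 4*y + 2.
  f_x(P) = -5, f_y(P) = -6 (gradient nonzero, so P is smooth).
Step 3: tangent line at P: -5·(x − -1) + -6·(y − 1) = 0.
Expanding: -5*x - 6*y + 1 = 0.


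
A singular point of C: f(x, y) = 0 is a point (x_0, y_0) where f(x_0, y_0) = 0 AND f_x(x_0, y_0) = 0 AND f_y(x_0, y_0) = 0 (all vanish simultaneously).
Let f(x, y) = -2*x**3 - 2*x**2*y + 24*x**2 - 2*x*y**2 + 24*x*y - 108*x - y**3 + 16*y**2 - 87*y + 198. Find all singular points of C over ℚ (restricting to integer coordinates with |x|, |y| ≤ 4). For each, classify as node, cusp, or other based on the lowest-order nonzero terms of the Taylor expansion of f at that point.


Singular points: {(3, 3)}; classification: cusp.

Compute partial derivatives:
  f_x = -6*x**2 - 4*x*y + 48*x - 2*y**2 + 24*y - 108.
  f_y = -2*x**2 - 4*x*y + 24*x - 3*y**2 + 32*y - 87.
Scan x_0 ∈ {−4, ..., 4}. For each x_0, f_y(x_0, y) is a polynomial in y; find its integer roots y ∈ {−4, ..., 4}, then test f_x and f at those candidates.
  x = -4: f_y(-4, y) = -3*y**2 + 48*y - 215; no integer root y with |y| ≤ 4.
  x = -3: f_y(-3, y) = -3*y**2 + 44*y - 177; no integer root y with |y| ≤ 4.
  x = -2: f_y(-2, y) = -3*y**2 + 40*y - 143; no integer root y with |y| ≤ 4.
  x = -1: f_y(-1, y) = -3*y**2 + 36*y - 113; no integer root y with |y| ≤ 4.
  x = 0: f_y(0, y) = -3*y**2 + 32*y - 87; no integer root y with |y| ≤ 4.
  x = 1: f_y(1, y) = -3*y**2 + 28*y - 65; no integer root y with |y| ≤ 4.
  x = 2: f_y(2, y) = -3*y**2 + 24*y - 47; no integer root y with |y| ≤ 4.
  x = 3: f_y(3, y) = -3*y**2 + 20*y - 33; vanishes at y ∈ {3}. (3, 3): f_x = 0, f = 0 — SINGULAR.
  x = 4: f_y(4, y) = -3*y**2 + 16*y - 23; no integer root y with |y| ≤ 4.
Only singular point on the grid: (3, 3).
Classify: substitute x = 3 + u, y = 3 + v and expand: f = -2*u**3 - 2*u**2*v - 2*u*v**2 - v**3 + v**2.
No constant or linear terms (consistent with a singular point). Quadratic part: v**2. Cubic part: -2*u**3 - 2*u**2*v - 2*u*v**2 - v**3.
The quadratic part v**2 is a perfect square, so there is a single (double) tangent line v = 0, i.e. y = 3. Restricting the cubic part to that line (v = 0) leaves -2*u**3 ≠ 0, so f is not divisible by v and the branch is v² ≈ 2*u**3 to lowest order — this is a cusp.
Classification: cusp.


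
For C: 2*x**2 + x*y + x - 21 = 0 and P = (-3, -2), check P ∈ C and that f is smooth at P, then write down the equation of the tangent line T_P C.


Tangent line at P: -13*x - 3*y - 45 = 0.

Step 1: f(-3, -2) = 0, so P lies on C.
Step 2: partial derivatives
  f_x(x, y) = 4*x + y + 1, f_y(x, y) = x.
  f_x(P) = -13, f_y(P) = -3 (gradient nonzero, so P is smooth).
Step 3: tangent line at P: -13·(x − -3) + -3·(y − -2) = 0.
Expanding: -13*x - 3*y - 45 = 0.


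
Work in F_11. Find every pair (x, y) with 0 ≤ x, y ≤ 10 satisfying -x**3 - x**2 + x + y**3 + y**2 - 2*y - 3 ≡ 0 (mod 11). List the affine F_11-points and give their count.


Affine F_11-points: {(1, 7), (2, 10), (4, 10), (8, 8), (10, 7)}; count = 5.

For each of the 121 pairs (x, y) ∈ F_11², evaluate f(x, y) mod 11. Record the zeros.
  x = 0: [0↦8, 1↦8, 2↦5, 3↦5, 4↦3, 5↦5, 6↦6, 7↦1, 8↦7, 9↦8, 10↦10]  zeros at y ∈ ∅
  x = 1: [0↦7, 1↦7, 2↦4, 3↦4, 4↦2, 5↦4, 6↦5, 7↦0, 8↦6, 9↦7, 10↦9]  zeros at y ∈ {7}
  x = 2: [0↦9, 1↦9, 2↦6, 3↦6, 4↦4, 5↦6, 6↦7, 7↦2, 8↦8, 9↦9, 10↦0]  zeros at y ∈ {10}
  x = 3: [0↦8, 1↦8, 2↦5, 3↦5, 4↦3, 5↦5, 6↦6, 7↦1, 8↦7, 9↦8, 10↦10]  zeros at y ∈ ∅
  x = 4: [0↦9, 1↦9, 2↦6, 3↦6, 4↦4, 5↦6, 6↦7, 7↦2, 8↦8, 9↦9, 10↦0]  zeros at y ∈ {10}
  x = 5: [0↦6, 1↦6, 2↦3, 3↦3, 4↦1, 5↦3, 6↦4, 7↦10, 8↦5, 9↦6, 10↦8]  zeros at y ∈ ∅
  x = 6: [0↦4, 1↦4, 2↦1, 3↦1, 4↦10, 5↦1, 6↦2, 7↦8, 8↦3, 9↦4, 10↦6]  zeros at y ∈ ∅
  x = 7: [0↦8, 1↦8, 2↦5, 3↦5, 4↦3, 5↦5, 6↦6, 7↦1, 8↦7, 9↦8, 10↦10]  zeros at y ∈ ∅
  x = 8: [0↦1, 1↦1, 2↦9, 3↦9, 4↦7, 5↦9, 6↦10, 7↦5, 8↦0, 9↦1, 10↦3]  zeros at y ∈ {8}
  x = 9: [0↦10, 1↦10, 2↦7, 3↦7, 4↦5, 5↦7, 6↦8, 7↦3, 8↦9, 9↦10, 10↦1]  zeros at y ∈ ∅
  x = 10: [0↦7, 1↦7, 2↦4, 3↦4, 4↦2, 5↦4, 6↦5, 7↦0, 8↦6, 9↦7, 10↦9]  zeros at y ∈ {7}
Collecting zeros: affine points = {(1, 7), (2, 10), (4, 10), (8, 8), (10, 7)}.
Total count |C(F_11)_aff| = 5.


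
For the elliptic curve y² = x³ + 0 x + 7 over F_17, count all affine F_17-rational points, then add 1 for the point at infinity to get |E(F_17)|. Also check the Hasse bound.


Affine points = {(1, 5), (1, 12), (2, 7), (2, 10), (3, 0), (5, 8), (5, 9), (6, 6), (6, 11), (8, 3), (8, 14), (10, 2), (10, 15), (12, 1), (12, 16), (15, 4), (15, 13)}; affine count = 17; |E(F_17)| = 18.

Discriminant check: Δ ∝ 4a³ + 27b² = 4·0³ + 27·7² = 4·0 + 27·49 ≡ 14 (mod 17). Nonzero ⇒ E is nonsingular.
For each x ∈ F_17, compute rhs = x³ + 0·x + 7 mod 17, then count y ∈ F_17 with y² ≡ rhs.
  x = 0: rhs = 7, matching y values: none (0 points).
  x = 1: rhs = 8, matching y values: 5, 12 (2 points).
  x = 2: rhs = 15, matching y values: 7, 10 (2 points).
  x = 3: rhs = 0, matching y values: 0 (1 points).
  x = 4: rhs = 3, matching y values: none (0 points).
  x = 5: rhs = 13, matching y values: 8, 9 (2 points).
  x = 6: rhs = 2, matching y values: 6, 11 (2 points).
  x = 7: rhs = 10, matching y values: none (0 points).
  x = 8: rhs = 9, matching y values: 3, 14 (2 points).
  x = 9: rhs = 5, matching y values: none (0 points).
  x = 10: rhs = 4, matching y values: 2, 15 (2 points).
  x = 11: rhs = 12, matching y values: none (0 points).
  x = 12: rhs = 1, matching y values: 1, 16 (2 points).
  x = 13: rhs = 11, matching y values: none (0 points).
  x = 14: rhs = 14, matching y values: none (0 points).
  x = 15: rhs = 16, matching y values: 4, 13 (2 points).
  x = 16: rhs = 6, matching y values: none (0 points).
Total affine count: 17.
Full point count |E(F_17)| = 17 + 1 = 18.
Hasse bound: |18 − (17+1)| = |0| = 0 ≤ 2√17 ≈ 8.2462 ✓.


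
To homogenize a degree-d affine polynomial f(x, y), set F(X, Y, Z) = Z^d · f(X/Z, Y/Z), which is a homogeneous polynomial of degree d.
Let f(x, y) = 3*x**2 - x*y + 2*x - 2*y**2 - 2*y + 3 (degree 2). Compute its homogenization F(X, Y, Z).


F(X, Y, Z) = 3*X**2 - X*Y + 2*X*Z - 2*Y**2 - 2*Y*Z + 3*Z**2

deg(f) = 2.
Substitute x = X/Z, y = Y/Z into f, then multiply by Z^2.
  monomial 3·x^2·y^0 ↦ 3·X^2·Y^0·Z^0.
  monomial -1·x^1·y^1 ↦ -1·X^1·Y^1·Z^0.
  monomial 2·x^1·y^0 ↦ 2·X^1·Y^0·Z^1.
  monomial -2·x^0·y^2 ↦ -2·X^0·Y^2·Z^0.
  monomial -2·x^0·y^1 ↦ -2·X^0·Y^1·Z^1.
  monomial 3·x^0·y^0 ↦ 3·X^0·Y^0·Z^2.
Collecting: F(X, Y, Z) = 3*X**2 - X*Y + 2*X*Z - 2*Y**2 - 2*Y*Z + 3*Z**2.


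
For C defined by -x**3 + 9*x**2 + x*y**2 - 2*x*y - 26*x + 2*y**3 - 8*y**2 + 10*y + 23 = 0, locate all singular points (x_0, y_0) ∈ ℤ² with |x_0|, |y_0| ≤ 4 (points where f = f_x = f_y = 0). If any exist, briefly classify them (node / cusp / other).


Singular points: {(3, 1)}; classification: cusp.

Compute partial derivatives:
  f_x = -3*x**2 + 18*x + y**2 - 2*y - 26.
  f_y = 2*x*y - 2*x + 6*y**2 - 16*y + 10.
Scan x_0 ∈ {−4, ..., 4}. For each x_0, f_y(x_0, y) is a polynomial in y; find its integer roots y ∈ {−4, ..., 4}, then test f_x and f at those candidates.
  x = -4: f_y(-4, y) = 6*y**2 - 24*y + 18; vanishes at y ∈ {1, 3}. (-4, 1): f_x = -147 ≠ 0; (-4, 3): f_x = -143 ≠ 0.
  x = -3: f_y(-3, y) = 6*y**2 - 22*y + 16; vanishes at y ∈ {1}. (-3, 1): f_x = -108 ≠ 0.
  x = -2: f_y(-2, y) = 6*y**2 - 20*y + 14; vanishes at y ∈ {1}. (-2, 1): f_x = -75 ≠ 0.
  x = -1: f_y(-1, y) = 6*y**2 - 18*y + 12; vanishes at y ∈ {1, 2}. (-1, 1): f_x = -48 ≠ 0; (-1, 2): f_x = -47 ≠ 0.
  x = 0: f_y(0, y) = 6*y**2 - 16*y + 10; vanishes at y ∈ {1}. (0, 1): f_x = -27 ≠ 0.
  x = 1: f_y(1, y) = 6*y**2 - 14*y + 8; vanishes at y ∈ {1}. (1, 1): f_x = -12 ≠ 0.
  x = 2: f_y(2, y) = 6*y**2 - 12*y + 6; vanishes at y ∈ {1}. (2, 1): f_x = -3 ≠ 0.
  x = 3: f_y(3, y) = 6*y**2 - 10*y + 4; vanishes at y ∈ {1}. (3, 1): f_x = 0, f = 0 — SINGULAR.
  x = 4: f_y(4, y) = 6*y**2 - 8*y + 2; vanishes at y ∈ {1}. (4, 1): f_x = -3 ≠ 0.
Only singular point on the grid: (3, 1).
Classify: substitute x = 3 + u, y = 1 + v and expand: f = -u**3 + u*v**2 + 2*v**3 + v**2.
No constant or linear terms (consistent with a singular point). Quadratic part: v**2. Cubic part: -u**3 + u*v**2 + 2*v**3.
The quadratic part v**2 is a perfect square, so there is a single (double) tangent line v = 0, i.e. y = 1. Restricting the cubic part to that line (v = 0) leaves -u**3 ≠ 0, so f is not divisible by v and the branch is v² ≈ u**3 to lowest order — this is a cusp.
Classification: cusp.


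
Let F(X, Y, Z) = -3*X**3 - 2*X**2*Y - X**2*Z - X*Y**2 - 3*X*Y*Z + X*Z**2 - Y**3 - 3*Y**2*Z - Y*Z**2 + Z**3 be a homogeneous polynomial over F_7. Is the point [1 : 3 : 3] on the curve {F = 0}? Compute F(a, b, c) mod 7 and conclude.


F(1,3,3) ≡ 0 (mod 7); P is on the curve.

Evaluate F(1, 3, 3) term-by-term (mod 7).
  -3*X**3 ↦ -3·1·1·1 = -3
  -2*X**2*Y ↦ -2·1·3·1 = -6
  -X**2*Z ↦ -1·1·1·3 = -3
  -X*Y**2 ↦ -1·1·9·1 = -9
  -3*X*Y*Z ↦ -3·1·3·3 = -27
  X*Z**2 ↦ 1·1·1·9 = 9
  -Y**3 ↦ -1·1·27·1 = -27
  -3*Y**2*Z ↦ -3·1·9·3 = -81
  -Y*Z**2 ↦ -1·1·3·9 = -27
  Z**3 ↦ 1·1·1·27 = 27
Sum: F(1, 3, 3) = (-3) + (-6) + (-3) + (-9) + (-27) + (9) + (-27) + (-81) + (-27) + (27) = -147.
Reducing mod 7: -147 ≡ 0 (mod 7).
Since F(a, b, c) ≡ 0 (mod 7), P lies on the curve.
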